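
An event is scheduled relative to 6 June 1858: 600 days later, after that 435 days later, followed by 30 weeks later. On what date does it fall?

November 2, 1861

Advancing 600 days from June 6, 1858:
June has 30 days, so 30 − 6 = 24 days remain after June 6, 1858; 600 − 24 = 576 left.
July 1858 has 31 days: 576 − 31 = 545 left.
August 1858 has 31 days: 545 − 31 = 514 left.
September 1858 has 30 days: 514 − 30 = 484 left.
October 1858 has 31 days: 484 − 31 = 453 left.
November 1858 has 30 days: 453 − 30 = 423 left.
December 1858 has 31 days: 423 − 31 = 392 left.
January 1859 has 31 days: 392 − 31 = 361 left.
February 1859 has 28 days (1859 is not a leap year): 361 − 28 = 333 left.
March 1859 has 31 days: 333 − 31 = 302 left.
April 1859 has 30 days: 302 − 30 = 272 left.
May 1859 has 31 days: 272 − 31 = 241 left.
June 1859 has 30 days: 241 − 30 = 211 left.
July 1859 has 31 days: 211 − 31 = 180 left.
August 1859 has 31 days: 180 − 31 = 149 left.
September 1859 has 30 days: 149 − 30 = 119 left.
October 1859 has 31 days: 119 − 31 = 88 left.
November 1859 has 30 days: 88 − 30 = 58 left.
December 1859 has 31 days: 58 − 31 = 27 left.
27 days into January 1860 → January 27, 1860.
Advancing 435 days from January 27, 1860:
January has 31 days, so 31 − 27 = 4 days remain after January 27, 1860; 435 − 4 = 431 left.
February 1860 has 29 days (1860 is a leap year): 431 − 29 = 402 left.
March 1860 has 31 days: 402 − 31 = 371 left.
April 1860 has 30 days: 371 − 30 = 341 left.
May 1860 has 31 days: 341 − 31 = 310 left.
June 1860 has 30 days: 310 − 30 = 280 left.
July 1860 has 31 days: 280 − 31 = 249 left.
August 1860 has 31 days: 249 − 31 = 218 left.
September 1860 has 30 days: 218 − 30 = 188 left.
October 1860 has 31 days: 188 − 31 = 157 left.
November 1860 has 30 days: 157 − 30 = 127 left.
December 1860 has 31 days: 127 − 31 = 96 left.
January 1861 has 31 days: 96 − 31 = 65 left.
February 1861 has 28 days (1861 is not a leap year): 65 − 28 = 37 left.
March 1861 has 31 days: 37 − 31 = 6 left.
6 days into April 1861 → April 6, 1861.
Advancing 30 weeks (= 210 days) from April 6, 1861:
April has 30 days, so 30 − 6 = 24 days remain after April 6, 1861; 210 − 24 = 186 left.
May 1861 has 31 days: 186 − 31 = 155 left.
June 1861 has 30 days: 155 − 30 = 125 left.
July 1861 has 31 days: 125 − 31 = 94 left.
August 1861 has 31 days: 94 − 31 = 63 left.
September 1861 has 30 days: 63 − 30 = 33 left.
October 1861 has 31 days: 33 − 31 = 2 left.
2 days into November 1861 → November 2, 1861.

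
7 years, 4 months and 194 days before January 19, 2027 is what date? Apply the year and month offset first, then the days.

March 9, 2019

Counting back 7 years, 4 months and 194 days from January 19, 2027: first the month/year part, then the days.
-7 years → 2020; month 1 − 4 = -3, which is month 9 of year 2019 → September 2019.
Day 19 is valid in September, giving September 19, 2019.
Now subtract 194 days from September 19, 2019.
Going back 19 days from September 19, 2019 reaches the end of the previous month; 194 − 19 = 175 left.
August 2019 has 31 days: 175 − 31 = 144 left.
July 2019 has 31 days: 144 − 31 = 113 left.
June 2019 has 30 days: 113 − 30 = 83 left.
May 2019 has 31 days: 83 − 31 = 52 left.
April 2019 has 30 days: 52 − 30 = 22 left.
March 2019 has 31 days; 31 − 22 = 9 → March 9, 2019.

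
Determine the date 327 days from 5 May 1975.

Counting forward 327 days from May 5, 1975.
May has 31 days, so 31 − 5 = 26 days remain after May 5, 1975; 327 − 26 = 301 left.
June 1975 has 30 days: 301 − 30 = 271 left.
July 1975 has 31 days: 271 − 31 = 240 left.
August 1975 has 31 days: 240 − 31 = 209 left.
September 1975 has 30 days: 209 − 30 = 179 left.
October 1975 has 31 days: 179 − 31 = 148 left.
November 1975 has 30 days: 148 − 30 = 118 left.
December 1975 has 31 days: 118 − 31 = 87 left.
January 1976 has 31 days: 87 − 31 = 56 left.
February 1976 has 29 days (1976 is a leap year): 56 − 29 = 27 left.
27 days into March 1976 → March 27, 1976.

March 27, 1976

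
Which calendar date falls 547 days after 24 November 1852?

Adding 547 days from November 24, 1852.
November has 30 days, so 30 − 24 = 6 days remain after November 24, 1852; 547 − 6 = 541 left.
December 1852 has 31 days: 541 − 31 = 510 left.
January 1853 has 31 days: 510 − 31 = 479 left.
February 1853 has 28 days (1853 is not a leap year): 479 − 28 = 451 left.
March 1853 has 31 days: 451 − 31 = 420 left.
April 1853 has 30 days: 420 − 30 = 390 left.
May 1853 has 31 days: 390 − 31 = 359 left.
June 1853 has 30 days: 359 − 30 = 329 left.
July 1853 has 31 days: 329 − 31 = 298 left.
August 1853 has 31 days: 298 − 31 = 267 left.
September 1853 has 30 days: 267 − 30 = 237 left.
October 1853 has 31 days: 237 − 31 = 206 left.
November 1853 has 30 days: 206 − 30 = 176 left.
December 1853 has 31 days: 176 − 31 = 145 left.
January 1854 has 31 days: 145 − 31 = 114 left.
February 1854 has 28 days (1854 is not a leap year): 114 − 28 = 86 left.
March 1854 has 31 days: 86 − 31 = 55 left.
April 1854 has 30 days: 55 − 30 = 25 left.
25 days into May 1854 → May 25, 1854.

May 25, 1854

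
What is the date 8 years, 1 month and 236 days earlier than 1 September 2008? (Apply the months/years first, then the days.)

Going back 8 years, 1 month and 236 days from September 1, 2008: first the month/year part, then the days.
-8 years → 2000; month 9 − 1 = 8 → August 2000.
Day 1 is valid in August, giving August 1, 2000.
Now subtract 236 days from August 1, 2000.
Going back 1 day from August 1, 2000 reaches the end of the previous month; 236 − 1 = 235 left.
July 2000 has 31 days: 235 − 31 = 204 left.
June 2000 has 30 days: 204 − 30 = 174 left.
May 2000 has 31 days: 174 − 31 = 143 left.
April 2000 has 30 days: 143 − 30 = 113 left.
March 2000 has 31 days: 113 − 31 = 82 left.
February 2000 has 29 days (2000 is a leap year (divisible by 400)): 82 − 29 = 53 left.
January 2000 has 31 days: 53 − 31 = 22 left.
December 1999 has 31 days; 31 − 22 = 9 → December 9, 1999.

December 9, 1999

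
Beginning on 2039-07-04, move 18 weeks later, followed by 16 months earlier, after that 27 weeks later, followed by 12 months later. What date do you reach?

Adding 18 weeks (= 126 days) from July 4, 2039:
July has 31 days, so 31 − 4 = 27 days remain after July 4, 2039; 126 − 27 = 99 left.
August 2039 has 31 days: 99 − 31 = 68 left.
September 2039 has 30 days: 68 − 30 = 38 left.
October 2039 has 31 days: 38 − 31 = 7 left.
7 days into November 2039 → November 7, 2039.
Subtracting 16 months from November 7, 2039:
month 11 − 16 = -5, which is month 7 of year 2038 → July 2038.
Day 7 is valid in July, giving July 7, 2038.
Counting forward 27 weeks (= 189 days) from July 7, 2038:
July has 31 days, so 31 − 7 = 24 days remain after July 7, 2038; 189 − 24 = 165 left.
August 2038 has 31 days: 165 − 31 = 134 left.
September 2038 has 30 days: 134 − 30 = 104 left.
October 2038 has 31 days: 104 − 31 = 73 left.
November 2038 has 30 days: 73 − 30 = 43 left.
December 2038 has 31 days: 43 − 31 = 12 left.
12 days into January 2039 → January 12, 2039.
Counting forward 12 months from January 12, 2039:
month 1 + 12 = 13, which is month 1 of year 2040 → January 2040.
Day 12 is valid in January, giving January 12, 2040.

January 12, 2040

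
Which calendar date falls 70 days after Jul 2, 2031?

Adding 70 days from July 2, 2031.
July has 31 days, so 31 − 2 = 29 days remain after July 2, 2031; 70 − 29 = 41 left.
August 2031 has 31 days: 41 − 31 = 10 left.
10 days into September 2031 → September 10, 2031.

September 10, 2031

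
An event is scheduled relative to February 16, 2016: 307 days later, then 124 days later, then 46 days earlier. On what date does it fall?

Advancing 307 days from February 16, 2016:
February has 29 days, so 29 − 16 = 13 days remain after February 16, 2016; 307 − 13 = 294 left.
March 2016 has 31 days: 294 − 31 = 263 left.
April 2016 has 30 days: 263 − 30 = 233 left.
May 2016 has 31 days: 233 − 31 = 202 left.
June 2016 has 30 days: 202 − 30 = 172 left.
July 2016 has 31 days: 172 − 31 = 141 left.
August 2016 has 31 days: 141 − 31 = 110 left.
September 2016 has 30 days: 110 − 30 = 80 left.
October 2016 has 31 days: 80 − 31 = 49 left.
November 2016 has 30 days: 49 − 30 = 19 left.
19 days into December 2016 → December 19, 2016.
Advancing 124 days from December 19, 2016:
December has 31 days, so 31 − 19 = 12 days remain after December 19, 2016; 124 − 12 = 112 left.
January 2017 has 31 days: 112 − 31 = 81 left.
February 2017 has 28 days (2017 is not a leap year): 81 − 28 = 53 left.
March 2017 has 31 days: 53 − 31 = 22 left.
22 days into April 2017 → April 22, 2017.
Going back 46 days from April 22, 2017:
Going back 22 days from April 22, 2017 reaches the end of the previous month; 46 − 22 = 24 left.
March 2017 has 31 days; 31 − 24 = 7 → March 7, 2017.

March 7, 2017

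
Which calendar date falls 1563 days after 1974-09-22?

January 2, 1979

Adding 1563 days from September 22, 1974.
September has 30 days, so 30 − 22 = 8 days remain after September 22, 1974; 1563 − 8 = 1555 left.
October 1974 has 31 days: 1555 − 31 = 1524 left.
November 1974 has 30 days: 1524 − 30 = 1494 left.
December 1974 has 31 days: 1494 − 31 = 1463 left.
January 1975 has 31 days: 1463 − 31 = 1432 left.
February 1975 has 28 days (1975 is not a leap year): 1432 − 28 = 1404 left.
March 1975 has 31 days: 1404 − 31 = 1373 left.
April 1975 has 30 days: 1373 − 30 = 1343 left.
May 1975 has 31 days: 1343 − 31 = 1312 left.
June 1975 has 30 days: 1312 − 30 = 1282 left.
July 1975 has 31 days: 1282 − 31 = 1251 left.
August 1975 has 31 days: 1251 − 31 = 1220 left.
September 1975 has 30 days: 1220 − 30 = 1190 left.
October 1975 has 31 days: 1190 − 31 = 1159 left.
November 1975 has 30 days: 1159 − 30 = 1129 left.
December 1975 has 31 days: 1129 − 31 = 1098 left.
January 1976 has 31 days: 1098 − 31 = 1067 left.
February 1976 has 29 days (1976 is a leap year): 1067 − 29 = 1038 left.
March 1976 has 31 days: 1038 − 31 = 1007 left.
April 1976 has 30 days: 1007 − 30 = 977 left.
May 1976 has 31 days: 977 − 31 = 946 left.
June 1976 has 30 days: 946 − 30 = 916 left.
July 1976 has 31 days: 916 − 31 = 885 left.
August 1976 has 31 days: 885 − 31 = 854 left.
September 1976 has 30 days: 854 − 30 = 824 left.
October 1976 has 31 days: 824 − 31 = 793 left.
November 1976 has 30 days: 793 − 30 = 763 left.
December 1976 has 31 days: 763 − 31 = 732 left.
January 1977 has 31 days: 732 − 31 = 701 left.
February 1977 has 28 days (1977 is not a leap year): 701 − 28 = 673 left.
March 1977 has 31 days: 673 − 31 = 642 left.
April 1977 has 30 days: 642 − 30 = 612 left.
May 1977 has 31 days: 612 − 31 = 581 left.
June 1977 has 30 days: 581 − 30 = 551 left.
July 1977 has 31 days: 551 − 31 = 520 left.
August 1977 has 31 days: 520 − 31 = 489 left.
September 1977 has 30 days: 489 − 30 = 459 left.
October 1977 has 31 days: 459 − 31 = 428 left.
November 1977 has 30 days: 428 − 30 = 398 left.
December 1977 has 31 days: 398 − 31 = 367 left.
January 1978 has 31 days: 367 − 31 = 336 left.
February 1978 has 28 days (1978 is not a leap year): 336 − 28 = 308 left.
March 1978 has 31 days: 308 − 31 = 277 left.
April 1978 has 30 days: 277 − 30 = 247 left.
May 1978 has 31 days: 247 − 31 = 216 left.
June 1978 has 30 days: 216 − 30 = 186 left.
July 1978 has 31 days: 186 − 31 = 155 left.
August 1978 has 31 days: 155 − 31 = 124 left.
September 1978 has 30 days: 124 − 30 = 94 left.
October 1978 has 31 days: 94 − 31 = 63 left.
November 1978 has 30 days: 63 − 30 = 33 left.
December 1978 has 31 days: 33 − 31 = 2 left.
2 days into January 1979 → January 2, 1979.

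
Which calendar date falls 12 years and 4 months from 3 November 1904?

Counting forward 12 years and 4 months from November 3, 1904.
+12 years → 1916; month 11 + 4 = 15, which is month 3 of year 1917 → March 1917.
Day 3 is valid in March, giving March 3, 1917.

March 3, 1917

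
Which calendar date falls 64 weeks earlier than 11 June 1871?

Going back 64 weeks = 448 days from June 11, 1871.
Going back 11 days from June 11, 1871 reaches the end of the previous month; 448 − 11 = 437 left.
May 1871 has 31 days: 437 − 31 = 406 left.
April 1871 has 30 days: 406 − 30 = 376 left.
March 1871 has 31 days: 376 − 31 = 345 left.
February 1871 has 28 days (1871 is not a leap year): 345 − 28 = 317 left.
January 1871 has 31 days: 317 − 31 = 286 left.
December 1870 has 31 days: 286 − 31 = 255 left.
November 1870 has 30 days: 255 − 30 = 225 left.
October 1870 has 31 days: 225 − 31 = 194 left.
September 1870 has 30 days: 194 − 30 = 164 left.
August 1870 has 31 days: 164 − 31 = 133 left.
July 1870 has 31 days: 133 − 31 = 102 left.
June 1870 has 30 days: 102 − 30 = 72 left.
May 1870 has 31 days: 72 − 31 = 41 left.
April 1870 has 30 days: 41 − 30 = 11 left.
March 1870 has 31 days; 31 − 11 = 20 → March 20, 1870.

March 20, 1870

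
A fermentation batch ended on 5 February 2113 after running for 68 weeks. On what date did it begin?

Going back 68 weeks = 476 days from February 5, 2113.
Going back 5 days from February 5, 2113 reaches the end of the previous month; 476 − 5 = 471 left.
January 2113 has 31 days: 471 − 31 = 440 left.
December 2112 has 31 days: 440 − 31 = 409 left.
November 2112 has 30 days: 409 − 30 = 379 left.
October 2112 has 31 days: 379 − 31 = 348 left.
September 2112 has 30 days: 348 − 30 = 318 left.
August 2112 has 31 days: 318 − 31 = 287 left.
July 2112 has 31 days: 287 − 31 = 256 left.
June 2112 has 30 days: 256 − 30 = 226 left.
May 2112 has 31 days: 226 − 31 = 195 left.
April 2112 has 30 days: 195 − 30 = 165 left.
March 2112 has 31 days: 165 − 31 = 134 left.
February 2112 has 29 days (2112 is a leap year): 134 − 29 = 105 left.
January 2112 has 31 days: 105 − 31 = 74 left.
December 2111 has 31 days: 74 − 31 = 43 left.
November 2111 has 30 days: 43 − 30 = 13 left.
October 2111 has 31 days; 31 − 13 = 18 → October 18, 2111.

October 18, 2111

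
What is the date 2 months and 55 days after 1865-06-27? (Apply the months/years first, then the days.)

Advancing 2 months and 55 days from June 27, 1865: first the month/year part, then the days.
month 6 + 2 = 8 → August 1865.
Day 27 is valid in August, giving August 27, 1865.
Now add 55 days from August 27, 1865.
August has 31 days, so 31 − 27 = 4 days remain after August 27, 1865; 55 − 4 = 51 left.
September 1865 has 30 days: 51 − 30 = 21 left.
21 days into October 1865 → October 21, 1865.

October 21, 1865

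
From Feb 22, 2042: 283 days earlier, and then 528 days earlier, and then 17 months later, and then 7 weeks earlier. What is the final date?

March 16, 2041

Counting back 283 days from February 22, 2042:
Going back 22 days from February 22, 2042 reaches the end of the previous month; 283 − 22 = 261 left.
January 2042 has 31 days: 261 − 31 = 230 left.
December 2041 has 31 days: 230 − 31 = 199 left.
November 2041 has 30 days: 199 − 30 = 169 left.
October 2041 has 31 days: 169 − 31 = 138 left.
September 2041 has 30 days: 138 − 30 = 108 left.
August 2041 has 31 days: 108 − 31 = 77 left.
July 2041 has 31 days: 77 − 31 = 46 left.
June 2041 has 30 days: 46 − 30 = 16 left.
May 2041 has 31 days; 31 − 16 = 15 → May 15, 2041.
Subtracting 528 days from May 15, 2041:
Going back 15 days from May 15, 2041 reaches the end of the previous month; 528 − 15 = 513 left.
April 2041 has 30 days: 513 − 30 = 483 left.
March 2041 has 31 days: 483 − 31 = 452 left.
February 2041 has 28 days (2041 is not a leap year): 452 − 28 = 424 left.
January 2041 has 31 days: 424 − 31 = 393 left.
December 2040 has 31 days: 393 − 31 = 362 left.
November 2040 has 30 days: 362 − 30 = 332 left.
October 2040 has 31 days: 332 − 31 = 301 left.
September 2040 has 30 days: 301 − 30 = 271 left.
August 2040 has 31 days: 271 − 31 = 240 left.
July 2040 has 31 days: 240 − 31 = 209 left.
June 2040 has 30 days: 209 − 30 = 179 left.
May 2040 has 31 days: 179 − 31 = 148 left.
April 2040 has 30 days: 148 − 30 = 118 left.
March 2040 has 31 days: 118 − 31 = 87 left.
February 2040 has 29 days (2040 is a leap year): 87 − 29 = 58 left.
January 2040 has 31 days: 58 − 31 = 27 left.
December 2039 has 31 days; 31 − 27 = 4 → December 4, 2039.
Advancing 17 months from December 4, 2039:
month 12 + 17 = 29, which is month 5 of year 2041 → May 2041.
Day 4 is valid in May, giving May 4, 2041.
Going back 7 weeks (= 49 days) from May 4, 2041:
Going back 4 days from May 4, 2041 reaches the end of the previous month; 49 − 4 = 45 left.
April 2041 has 30 days: 45 − 30 = 15 left.
March 2041 has 31 days; 31 − 15 = 16 → March 16, 2041.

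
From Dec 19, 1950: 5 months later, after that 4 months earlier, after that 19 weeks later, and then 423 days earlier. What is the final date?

Counting forward 5 months from December 19, 1950:
month 12 + 5 = 17, which is month 5 of year 1951 → May 1951.
Day 19 is valid in May, giving May 19, 1951.
Counting back 4 months from May 19, 1951:
month 5 − 4 = 1 → January 1951.
Day 19 is valid in January, giving January 19, 1951.
Adding 19 weeks (= 133 days) from January 19, 1951:
January has 31 days, so 31 − 19 = 12 days remain after January 19, 1951; 133 − 12 = 121 left.
February 1951 has 28 days (1951 is not a leap year): 121 − 28 = 93 left.
March 1951 has 31 days: 93 − 31 = 62 left.
April 1951 has 30 days: 62 − 30 = 32 left.
May 1951 has 31 days: 32 − 31 = 1 left.
1 day into June 1951 → June 1, 1951.
Counting back 423 days from June 1, 1951:
Going back 1 day from June 1, 1951 reaches the end of the previous month; 423 − 1 = 422 left.
May 1951 has 31 days: 422 − 31 = 391 left.
April 1951 has 30 days: 391 − 30 = 361 left.
March 1951 has 31 days: 361 − 31 = 330 left.
February 1951 has 28 days (1951 is not a leap year): 330 − 28 = 302 left.
January 1951 has 31 days: 302 − 31 = 271 left.
December 1950 has 31 days: 271 − 31 = 240 left.
November 1950 has 30 days: 240 − 30 = 210 left.
October 1950 has 31 days: 210 − 31 = 179 left.
September 1950 has 30 days: 179 − 30 = 149 left.
August 1950 has 31 days: 149 − 31 = 118 left.
July 1950 has 31 days: 118 − 31 = 87 left.
June 1950 has 30 days: 87 − 30 = 57 left.
May 1950 has 31 days: 57 − 31 = 26 left.
April 1950 has 30 days; 30 − 26 = 4 → April 4, 1950.

April 4, 1950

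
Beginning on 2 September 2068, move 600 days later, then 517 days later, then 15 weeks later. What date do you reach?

Counting forward 600 days from September 2, 2068:
September has 30 days, so 30 − 2 = 28 days remain after September 2, 2068; 600 − 28 = 572 left.
October 2068 has 31 days: 572 − 31 = 541 left.
November 2068 has 30 days: 541 − 30 = 511 left.
December 2068 has 31 days: 511 − 31 = 480 left.
January 2069 has 31 days: 480 − 31 = 449 left.
February 2069 has 28 days (2069 is not a leap year): 449 − 28 = 421 left.
March 2069 has 31 days: 421 − 31 = 390 left.
April 2069 has 30 days: 390 − 30 = 360 left.
May 2069 has 31 days: 360 − 31 = 329 left.
June 2069 has 30 days: 329 − 30 = 299 left.
July 2069 has 31 days: 299 − 31 = 268 left.
August 2069 has 31 days: 268 − 31 = 237 left.
September 2069 has 30 days: 237 − 30 = 207 left.
October 2069 has 31 days: 207 − 31 = 176 left.
November 2069 has 30 days: 176 − 30 = 146 left.
December 2069 has 31 days: 146 − 31 = 115 left.
January 2070 has 31 days: 115 − 31 = 84 left.
February 2070 has 28 days (2070 is not a leap year): 84 − 28 = 56 left.
March 2070 has 31 days: 56 − 31 = 25 left.
25 days into April 2070 → April 25, 2070.
Counting forward 517 days from April 25, 2070:
April has 30 days, so 30 − 25 = 5 days remain after April 25, 2070; 517 − 5 = 512 left.
May 2070 has 31 days: 512 − 31 = 481 left.
June 2070 has 30 days: 481 − 30 = 451 left.
July 2070 has 31 days: 451 − 31 = 420 left.
August 2070 has 31 days: 420 − 31 = 389 left.
September 2070 has 30 days: 389 − 30 = 359 left.
October 2070 has 31 days: 359 − 31 = 328 left.
November 2070 has 30 days: 328 − 30 = 298 left.
December 2070 has 31 days: 298 − 31 = 267 left.
January 2071 has 31 days: 267 − 31 = 236 left.
February 2071 has 28 days (2071 is not a leap year): 236 − 28 = 208 left.
March 2071 has 31 days: 208 − 31 = 177 left.
April 2071 has 30 days: 177 − 30 = 147 left.
May 2071 has 31 days: 147 − 31 = 116 left.
June 2071 has 30 days: 116 − 30 = 86 left.
July 2071 has 31 days: 86 − 31 = 55 left.
August 2071 has 31 days: 55 − 31 = 24 left.
24 days into September 2071 → September 24, 2071.
Advancing 15 weeks (= 105 days) from September 24, 2071:
September has 30 days, so 30 − 24 = 6 days remain after September 24, 2071; 105 − 6 = 99 left.
October 2071 has 31 days: 99 − 31 = 68 left.
November 2071 has 30 days: 68 − 30 = 38 left.
December 2071 has 31 days: 38 − 31 = 7 left.
7 days into January 2072 → January 7, 2072.

January 7, 2072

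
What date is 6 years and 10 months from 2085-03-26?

Counting forward 6 years and 10 months from March 26, 2085.
+6 years → 2091; month 3 + 10 = 13, which is month 1 of year 2092 → January 2092.
Day 26 is valid in January, giving January 26, 2092.

January 26, 2092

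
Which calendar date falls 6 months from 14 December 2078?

Counting forward 6 months from December 14, 2078.
month 12 + 6 = 18, which is month 6 of year 2079 → June 2079.
Day 14 is valid in June, giving June 14, 2079.

June 14, 2079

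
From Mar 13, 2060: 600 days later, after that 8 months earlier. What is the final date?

March 3, 2061

Counting forward 600 days from March 13, 2060:
March has 31 days, so 31 − 13 = 18 days remain after March 13, 2060; 600 − 18 = 582 left.
April 2060 has 30 days: 582 − 30 = 552 left.
May 2060 has 31 days: 552 − 31 = 521 left.
June 2060 has 30 days: 521 − 30 = 491 left.
July 2060 has 31 days: 491 − 31 = 460 left.
August 2060 has 31 days: 460 − 31 = 429 left.
September 2060 has 30 days: 429 − 30 = 399 left.
October 2060 has 31 days: 399 − 31 = 368 left.
November 2060 has 30 days: 368 − 30 = 338 left.
December 2060 has 31 days: 338 − 31 = 307 left.
January 2061 has 31 days: 307 − 31 = 276 left.
February 2061 has 28 days (2061 is not a leap year): 276 − 28 = 248 left.
March 2061 has 31 days: 248 − 31 = 217 left.
April 2061 has 30 days: 217 − 30 = 187 left.
May 2061 has 31 days: 187 − 31 = 156 left.
June 2061 has 30 days: 156 − 30 = 126 left.
July 2061 has 31 days: 126 − 31 = 95 left.
August 2061 has 31 days: 95 − 31 = 64 left.
September 2061 has 30 days: 64 − 30 = 34 left.
October 2061 has 31 days: 34 − 31 = 3 left.
3 days into November 2061 → November 3, 2061.
Going back 8 months from November 3, 2061:
month 11 − 8 = 3 → March 2061.
Day 3 is valid in March, giving March 3, 2061.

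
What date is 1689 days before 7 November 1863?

March 24, 1859

Counting back 1689 days from November 7, 1863.
Going back 7 days from November 7, 1863 reaches the end of the previous month; 1689 − 7 = 1682 left.
October 1863 has 31 days: 1682 − 31 = 1651 left.
September 1863 has 30 days: 1651 − 30 = 1621 left.
August 1863 has 31 days: 1621 − 31 = 1590 left.
July 1863 has 31 days: 1590 − 31 = 1559 left.
June 1863 has 30 days: 1559 − 30 = 1529 left.
May 1863 has 31 days: 1529 − 31 = 1498 left.
April 1863 has 30 days: 1498 − 30 = 1468 left.
March 1863 has 31 days: 1468 − 31 = 1437 left.
February 1863 has 28 days (1863 is not a leap year): 1437 − 28 = 1409 left.
January 1863 has 31 days: 1409 − 31 = 1378 left.
December 1862 has 31 days: 1378 − 31 = 1347 left.
November 1862 has 30 days: 1347 − 30 = 1317 left.
October 1862 has 31 days: 1317 − 31 = 1286 left.
September 1862 has 30 days: 1286 − 30 = 1256 left.
August 1862 has 31 days: 1256 − 31 = 1225 left.
July 1862 has 31 days: 1225 − 31 = 1194 left.
June 1862 has 30 days: 1194 − 30 = 1164 left.
May 1862 has 31 days: 1164 − 31 = 1133 left.
April 1862 has 30 days: 1133 − 30 = 1103 left.
March 1862 has 31 days: 1103 − 31 = 1072 left.
February 1862 has 28 days (1862 is not a leap year): 1072 − 28 = 1044 left.
January 1862 has 31 days: 1044 − 31 = 1013 left.
December 1861 has 31 days: 1013 − 31 = 982 left.
November 1861 has 30 days: 982 − 30 = 952 left.
October 1861 has 31 days: 952 − 31 = 921 left.
September 1861 has 30 days: 921 − 30 = 891 left.
August 1861 has 31 days: 891 − 31 = 860 left.
July 1861 has 31 days: 860 − 31 = 829 left.
June 1861 has 30 days: 829 − 30 = 799 left.
May 1861 has 31 days: 799 − 31 = 768 left.
April 1861 has 30 days: 768 − 30 = 738 left.
March 1861 has 31 days: 738 − 31 = 707 left.
February 1861 has 28 days (1861 is not a leap year): 707 − 28 = 679 left.
January 1861 has 31 days: 679 − 31 = 648 left.
December 1860 has 31 days: 648 − 31 = 617 left.
November 1860 has 30 days: 617 − 30 = 587 left.
October 1860 has 31 days: 587 − 31 = 556 left.
September 1860 has 30 days: 556 − 30 = 526 left.
August 1860 has 31 days: 526 − 31 = 495 left.
July 1860 has 31 days: 495 − 31 = 464 left.
June 1860 has 30 days: 464 − 30 = 434 left.
May 1860 has 31 days: 434 − 31 = 403 left.
April 1860 has 30 days: 403 − 30 = 373 left.
March 1860 has 31 days: 373 − 31 = 342 left.
February 1860 has 29 days (1860 is a leap year): 342 − 29 = 313 left.
January 1860 has 31 days: 313 − 31 = 282 left.
December 1859 has 31 days: 282 − 31 = 251 left.
November 1859 has 30 days: 251 − 30 = 221 left.
October 1859 has 31 days: 221 − 31 = 190 left.
September 1859 has 30 days: 190 − 30 = 160 left.
August 1859 has 31 days: 160 − 31 = 129 left.
July 1859 has 31 days: 129 − 31 = 98 left.
June 1859 has 30 days: 98 − 30 = 68 left.
May 1859 has 31 days: 68 − 31 = 37 left.
April 1859 has 30 days: 37 − 30 = 7 left.
March 1859 has 31 days; 31 − 7 = 24 → March 24, 1859.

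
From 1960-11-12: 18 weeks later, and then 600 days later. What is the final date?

Advancing 18 weeks (= 126 days) from November 12, 1960:
November has 30 days, so 30 − 12 = 18 days remain after November 12, 1960; 126 − 18 = 108 left.
December 1960 has 31 days: 108 − 31 = 77 left.
January 1961 has 31 days: 77 − 31 = 46 left.
February 1961 has 28 days (1961 is not a leap year): 46 − 28 = 18 left.
18 days into March 1961 → March 18, 1961.
Counting forward 600 days from March 18, 1961:
March has 31 days, so 31 − 18 = 13 days remain after March 18, 1961; 600 − 13 = 587 left.
April 1961 has 30 days: 587 − 30 = 557 left.
May 1961 has 31 days: 557 − 31 = 526 left.
June 1961 has 30 days: 526 − 30 = 496 left.
July 1961 has 31 days: 496 − 31 = 465 left.
August 1961 has 31 days: 465 − 31 = 434 left.
September 1961 has 30 days: 434 − 30 = 404 left.
October 1961 has 31 days: 404 − 31 = 373 left.
November 1961 has 30 days: 373 − 30 = 343 left.
December 1961 has 31 days: 343 − 31 = 312 left.
January 1962 has 31 days: 312 − 31 = 281 left.
February 1962 has 28 days (1962 is not a leap year): 281 − 28 = 253 left.
March 1962 has 31 days: 253 − 31 = 222 left.
April 1962 has 30 days: 222 − 30 = 192 left.
May 1962 has 31 days: 192 − 31 = 161 left.
June 1962 has 30 days: 161 − 30 = 131 left.
July 1962 has 31 days: 131 − 31 = 100 left.
August 1962 has 31 days: 100 − 31 = 69 left.
September 1962 has 30 days: 69 − 30 = 39 left.
October 1962 has 31 days: 39 − 31 = 8 left.
8 days into November 1962 → November 8, 1962.

November 8, 1962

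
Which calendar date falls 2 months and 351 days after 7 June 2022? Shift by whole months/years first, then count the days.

Advancing 2 months and 351 days from June 7, 2022: first the month/year part, then the days.
month 6 + 2 = 8 → August 2022.
Day 7 is valid in August, giving August 7, 2022.
Now add 351 days from August 7, 2022.
August has 31 days, so 31 − 7 = 24 days remain after August 7, 2022; 351 − 24 = 327 left.
September 2022 has 30 days: 327 − 30 = 297 left.
October 2022 has 31 days: 297 − 31 = 266 left.
November 2022 has 30 days: 266 − 30 = 236 left.
December 2022 has 31 days: 236 − 31 = 205 left.
January 2023 has 31 days: 205 − 31 = 174 left.
February 2023 has 28 days (2023 is not a leap year): 174 − 28 = 146 left.
March 2023 has 31 days: 146 − 31 = 115 left.
April 2023 has 30 days: 115 − 30 = 85 left.
May 2023 has 31 days: 85 − 31 = 54 left.
June 2023 has 30 days: 54 − 30 = 24 left.
24 days into July 2023 → July 24, 2023.

July 24, 2023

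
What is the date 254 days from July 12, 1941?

March 23, 1942

Counting forward 254 days from July 12, 1941.
July has 31 days, so 31 − 12 = 19 days remain after July 12, 1941; 254 − 19 = 235 left.
August 1941 has 31 days: 235 − 31 = 204 left.
September 1941 has 30 days: 204 − 30 = 174 left.
October 1941 has 31 days: 174 − 31 = 143 left.
November 1941 has 30 days: 143 − 30 = 113 left.
December 1941 has 31 days: 113 − 31 = 82 left.
January 1942 has 31 days: 82 − 31 = 51 left.
February 1942 has 28 days (1942 is not a leap year): 51 − 28 = 23 left.
23 days into March 1942 → March 23, 1942.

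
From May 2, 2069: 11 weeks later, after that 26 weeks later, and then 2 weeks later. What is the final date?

January 30, 2070

Advancing 11 weeks (= 77 days) from May 2, 2069:
May has 31 days, so 31 − 2 = 29 days remain after May 2, 2069; 77 − 29 = 48 left.
June 2069 has 30 days: 48 − 30 = 18 left.
18 days into July 2069 → July 18, 2069.
Advancing 26 weeks (= 182 days) from July 18, 2069:
July has 31 days, so 31 − 18 = 13 days remain after July 18, 2069; 182 − 13 = 169 left.
August 2069 has 31 days: 169 − 31 = 138 left.
September 2069 has 30 days: 138 − 30 = 108 left.
October 2069 has 31 days: 108 − 31 = 77 left.
November 2069 has 30 days: 77 − 30 = 47 left.
December 2069 has 31 days: 47 − 31 = 16 left.
16 days into January 2070 → January 16, 2070.
Adding 2 weeks (= 14 days) from January 16, 2070:
January has 31 days; 16 + 14 = 30, still in January.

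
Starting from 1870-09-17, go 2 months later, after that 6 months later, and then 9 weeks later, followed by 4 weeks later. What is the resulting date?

August 16, 1871

Counting forward 2 months from September 17, 1870:
month 9 + 2 = 11 → November 1870.
Day 17 is valid in November, giving November 17, 1870.
Adding 6 months from November 17, 1870:
month 11 + 6 = 17, which is month 5 of year 1871 → May 1871.
Day 17 is valid in May, giving May 17, 1871.
Counting forward 9 weeks (= 63 days) from May 17, 1871:
May has 31 days, so 31 − 17 = 14 days remain after May 17, 1871; 63 − 14 = 49 left.
June 1871 has 30 days: 49 − 30 = 19 left.
19 days into July 1871 → July 19, 1871.
Advancing 4 weeks (= 28 days) from July 19, 1871:
July has 31 days, so 31 − 19 = 12 days remain after July 19, 1871; 28 − 12 = 16 left.
16 days into August 1871 → August 16, 1871.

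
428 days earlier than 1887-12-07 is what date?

Going back 428 days from December 7, 1887.
Going back 7 days from December 7, 1887 reaches the end of the previous month; 428 − 7 = 421 left.
November 1887 has 30 days: 421 − 30 = 391 left.
October 1887 has 31 days: 391 − 31 = 360 left.
September 1887 has 30 days: 360 − 30 = 330 left.
August 1887 has 31 days: 330 − 31 = 299 left.
July 1887 has 31 days: 299 − 31 = 268 left.
June 1887 has 30 days: 268 − 30 = 238 left.
May 1887 has 31 days: 238 − 31 = 207 left.
April 1887 has 30 days: 207 − 30 = 177 left.
March 1887 has 31 days: 177 − 31 = 146 left.
February 1887 has 28 days (1887 is not a leap year): 146 − 28 = 118 left.
January 1887 has 31 days: 118 − 31 = 87 left.
December 1886 has 31 days: 87 − 31 = 56 left.
November 1886 has 30 days: 56 − 30 = 26 left.
October 1886 has 31 days; 31 − 26 = 5 → October 5, 1886.

October 5, 1886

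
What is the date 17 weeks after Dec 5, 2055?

April 2, 2056

Adding 17 weeks = 119 days from December 5, 2055.
December has 31 days, so 31 − 5 = 26 days remain after December 5, 2055; 119 − 26 = 93 left.
January 2056 has 31 days: 93 − 31 = 62 left.
February 2056 has 29 days (2056 is a leap year): 62 − 29 = 33 left.
March 2056 has 31 days: 33 − 31 = 2 left.
2 days into April 2056 → April 2, 2056.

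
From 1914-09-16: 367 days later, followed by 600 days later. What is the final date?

May 10, 1917

Counting forward 367 days from September 16, 1914:
September has 30 days, so 30 − 16 = 14 days remain after September 16, 1914; 367 − 14 = 353 left.
October 1914 has 31 days: 353 − 31 = 322 left.
November 1914 has 30 days: 322 − 30 = 292 left.
December 1914 has 31 days: 292 − 31 = 261 left.
January 1915 has 31 days: 261 − 31 = 230 left.
February 1915 has 28 days (1915 is not a leap year): 230 − 28 = 202 left.
March 1915 has 31 days: 202 − 31 = 171 left.
April 1915 has 30 days: 171 − 30 = 141 left.
May 1915 has 31 days: 141 − 31 = 110 left.
June 1915 has 30 days: 110 − 30 = 80 left.
July 1915 has 31 days: 80 − 31 = 49 left.
August 1915 has 31 days: 49 − 31 = 18 left.
18 days into September 1915 → September 18, 1915.
Counting forward 600 days from September 18, 1915:
September has 30 days, so 30 − 18 = 12 days remain after September 18, 1915; 600 − 12 = 588 left.
October 1915 has 31 days: 588 − 31 = 557 left.
November 1915 has 30 days: 557 − 30 = 527 left.
December 1915 has 31 days: 527 − 31 = 496 left.
January 1916 has 31 days: 496 − 31 = 465 left.
February 1916 has 29 days (1916 is a leap year): 465 − 29 = 436 left.
March 1916 has 31 days: 436 − 31 = 405 left.
April 1916 has 30 days: 405 − 30 = 375 left.
May 1916 has 31 days: 375 − 31 = 344 left.
June 1916 has 30 days: 344 − 30 = 314 left.
July 1916 has 31 days: 314 − 31 = 283 left.
August 1916 has 31 days: 283 − 31 = 252 left.
September 1916 has 30 days: 252 − 30 = 222 left.
October 1916 has 31 days: 222 − 31 = 191 left.
November 1916 has 30 days: 191 − 30 = 161 left.
December 1916 has 31 days: 161 − 31 = 130 left.
January 1917 has 31 days: 130 − 31 = 99 left.
February 1917 has 28 days (1917 is not a leap year): 99 − 28 = 71 left.
March 1917 has 31 days: 71 − 31 = 40 left.
April 1917 has 30 days: 40 − 30 = 10 left.
10 days into May 1917 → May 10, 1917.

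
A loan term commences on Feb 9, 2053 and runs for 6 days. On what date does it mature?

Advancing 6 days from February 9, 2053.
February has 28 days; 9 + 6 = 15, still in February.

February 15, 2053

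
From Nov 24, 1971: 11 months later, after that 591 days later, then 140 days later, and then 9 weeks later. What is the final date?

Counting forward 11 months from November 24, 1971:
month 11 + 11 = 22, which is month 10 of year 1972 → October 1972.
Day 24 is valid in October, giving October 24, 1972.
Counting forward 591 days from October 24, 1972:
October has 31 days, so 31 − 24 = 7 days remain after October 24, 1972; 591 − 7 = 584 left.
November 1972 has 30 days: 584 − 30 = 554 left.
December 1972 has 31 days: 554 − 31 = 523 left.
January 1973 has 31 days: 523 − 31 = 492 left.
February 1973 has 28 days (1973 is not a leap year): 492 − 28 = 464 left.
March 1973 has 31 days: 464 − 31 = 433 left.
April 1973 has 30 days: 433 − 30 = 403 left.
May 1973 has 31 days: 403 − 31 = 372 left.
June 1973 has 30 days: 372 − 30 = 342 left.
July 1973 has 31 days: 342 − 31 = 311 left.
August 1973 has 31 days: 311 − 31 = 280 left.
September 1973 has 30 days: 280 − 30 = 250 left.
October 1973 has 31 days: 250 − 31 = 219 left.
November 1973 has 30 days: 219 − 30 = 189 left.
December 1973 has 31 days: 189 − 31 = 158 left.
January 1974 has 31 days: 158 − 31 = 127 left.
February 1974 has 28 days (1974 is not a leap year): 127 − 28 = 99 left.
March 1974 has 31 days: 99 − 31 = 68 left.
April 1974 has 30 days: 68 − 30 = 38 left.
May 1974 has 31 days: 38 − 31 = 7 left.
7 days into June 1974 → June 7, 1974.
Advancing 140 days from June 7, 1974:
June has 30 days, so 30 − 7 = 23 days remain after June 7, 1974; 140 − 23 = 117 left.
July 1974 has 31 days: 117 − 31 = 86 left.
August 1974 has 31 days: 86 − 31 = 55 left.
September 1974 has 30 days: 55 − 30 = 25 left.
25 days into October 1974 → October 25, 1974.
Adding 9 weeks (= 63 days) from October 25, 1974:
October has 31 days, so 31 − 25 = 6 days remain after October 25, 1974; 63 − 6 = 57 left.
November 1974 has 30 days: 57 − 30 = 27 left.
27 days into December 1974 → December 27, 1974.

December 27, 1974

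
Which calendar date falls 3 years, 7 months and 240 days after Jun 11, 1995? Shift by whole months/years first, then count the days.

September 8, 1999

Advancing 3 years, 7 months and 240 days from June 11, 1995: first the month/year part, then the days.
+3 years → 1998; month 6 + 7 = 13, which is month 1 of year 1999 → January 1999.
Day 11 is valid in January, giving January 11, 1999.
Now add 240 days from January 11, 1999.
January has 31 days, so 31 − 11 = 20 days remain after January 11, 1999; 240 − 20 = 220 left.
February 1999 has 28 days (1999 is not a leap year): 220 − 28 = 192 left.
March 1999 has 31 days: 192 − 31 = 161 left.
April 1999 has 30 days: 161 − 30 = 131 left.
May 1999 has 31 days: 131 − 31 = 100 left.
June 1999 has 30 days: 100 − 30 = 70 left.
July 1999 has 31 days: 70 − 31 = 39 left.
August 1999 has 31 days: 39 − 31 = 8 left.
8 days into September 1999 → September 8, 1999.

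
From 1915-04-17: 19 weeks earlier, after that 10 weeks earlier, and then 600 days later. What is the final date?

May 18, 1916

Going back 19 weeks (= 133 days) from April 17, 1915:
Going back 17 days from April 17, 1915 reaches the end of the previous month; 133 − 17 = 116 left.
March 1915 has 31 days: 116 − 31 = 85 left.
February 1915 has 28 days (1915 is not a leap year): 85 − 28 = 57 left.
January 1915 has 31 days: 57 − 31 = 26 left.
December 1914 has 31 days; 31 − 26 = 5 → December 5, 1914.
Subtracting 10 weeks (= 70 days) from December 5, 1914:
Going back 5 days from December 5, 1914 reaches the end of the previous month; 70 − 5 = 65 left.
November 1914 has 30 days: 65 − 30 = 35 left.
October 1914 has 31 days: 35 − 31 = 4 left.
September 1914 has 30 days; 30 − 4 = 26 → September 26, 1914.
Advancing 600 days from September 26, 1914:
September has 30 days, so 30 − 26 = 4 days remain after September 26, 1914; 600 − 4 = 596 left.
October 1914 has 31 days: 596 − 31 = 565 left.
November 1914 has 30 days: 565 − 30 = 535 left.
December 1914 has 31 days: 535 − 31 = 504 left.
January 1915 has 31 days: 504 − 31 = 473 left.
February 1915 has 28 days (1915 is not a leap year): 473 − 28 = 445 left.
March 1915 has 31 days: 445 − 31 = 414 left.
April 1915 has 30 days: 414 − 30 = 384 left.
May 1915 has 31 days: 384 − 31 = 353 left.
June 1915 has 30 days: 353 − 30 = 323 left.
July 1915 has 31 days: 323 − 31 = 292 left.
August 1915 has 31 days: 292 − 31 = 261 left.
September 1915 has 30 days: 261 − 30 = 231 left.
October 1915 has 31 days: 231 − 31 = 200 left.
November 1915 has 30 days: 200 − 30 = 170 left.
December 1915 has 31 days: 170 − 31 = 139 left.
January 1916 has 31 days: 139 − 31 = 108 left.
February 1916 has 29 days (1916 is a leap year): 108 − 29 = 79 left.
March 1916 has 31 days: 79 − 31 = 48 left.
April 1916 has 30 days: 48 − 30 = 18 left.
18 days into May 1916 → May 18, 1916.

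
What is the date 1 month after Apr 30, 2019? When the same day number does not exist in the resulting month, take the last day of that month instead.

Advancing 1 month from April 30, 2019.
month 4 + 1 = 5 → May 2019.
Day 30 is valid in May, giving May 30, 2019.

May 30, 2019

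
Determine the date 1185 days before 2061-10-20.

July 23, 2058

Subtracting 1185 days from October 20, 2061.
Going back 20 days from October 20, 2061 reaches the end of the previous month; 1185 − 20 = 1165 left.
September 2061 has 30 days: 1165 − 30 = 1135 left.
August 2061 has 31 days: 1135 − 31 = 1104 left.
July 2061 has 31 days: 1104 − 31 = 1073 left.
June 2061 has 30 days: 1073 − 30 = 1043 left.
May 2061 has 31 days: 1043 − 31 = 1012 left.
April 2061 has 30 days: 1012 − 30 = 982 left.
March 2061 has 31 days: 982 − 31 = 951 left.
February 2061 has 28 days (2061 is not a leap year): 951 − 28 = 923 left.
January 2061 has 31 days: 923 − 31 = 892 left.
December 2060 has 31 days: 892 − 31 = 861 left.
November 2060 has 30 days: 861 − 30 = 831 left.
October 2060 has 31 days: 831 − 31 = 800 left.
September 2060 has 30 days: 800 − 30 = 770 left.
August 2060 has 31 days: 770 − 31 = 739 left.
July 2060 has 31 days: 739 − 31 = 708 left.
June 2060 has 30 days: 708 − 30 = 678 left.
May 2060 has 31 days: 678 − 31 = 647 left.
April 2060 has 30 days: 647 − 30 = 617 left.
March 2060 has 31 days: 617 − 31 = 586 left.
February 2060 has 29 days (2060 is a leap year): 586 − 29 = 557 left.
January 2060 has 31 days: 557 − 31 = 526 left.
December 2059 has 31 days: 526 − 31 = 495 left.
November 2059 has 30 days: 495 − 30 = 465 left.
October 2059 has 31 days: 465 − 31 = 434 left.
September 2059 has 30 days: 434 − 30 = 404 left.
August 2059 has 31 days: 404 − 31 = 373 left.
July 2059 has 31 days: 373 − 31 = 342 left.
June 2059 has 30 days: 342 − 30 = 312 left.
May 2059 has 31 days: 312 − 31 = 281 left.
April 2059 has 30 days: 281 − 30 = 251 left.
March 2059 has 31 days: 251 − 31 = 220 left.
February 2059 has 28 days (2059 is not a leap year): 220 − 28 = 192 left.
January 2059 has 31 days: 192 − 31 = 161 left.
December 2058 has 31 days: 161 − 31 = 130 left.
November 2058 has 30 days: 130 − 30 = 100 left.
October 2058 has 31 days: 100 − 31 = 69 left.
September 2058 has 30 days: 69 − 30 = 39 left.
August 2058 has 31 days: 39 − 31 = 8 left.
July 2058 has 31 days; 31 − 8 = 23 → July 23, 2058.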